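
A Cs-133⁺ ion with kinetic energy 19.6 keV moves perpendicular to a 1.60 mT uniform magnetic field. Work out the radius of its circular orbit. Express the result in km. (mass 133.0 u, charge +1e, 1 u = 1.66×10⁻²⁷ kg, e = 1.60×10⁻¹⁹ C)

Convert the energy: K = 19.6 keV = 3.14×10^-15 J.
v = √(2K/m) = √(2·3.14×10^-15/2.21×10^-25) = 1.69×10^5 m/s.
r = mv/(qB) = (2.21×10^-25)(1.69×10^5) / [(1×1.60×10^-19)(1.60×10^-3)] = 145 m.

r ≈ 0.145 km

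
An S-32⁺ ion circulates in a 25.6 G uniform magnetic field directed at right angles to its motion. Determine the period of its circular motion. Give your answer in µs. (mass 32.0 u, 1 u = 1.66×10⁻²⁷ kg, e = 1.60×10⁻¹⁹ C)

The cyclotron period is independent of speed: T = 2πm/(qB).
T = 2π(5.31×10^-26) / [(1×1.60×10^-19)(2.56×10^-3)] = 8.15×10^-4 s.

T ≈ 815 µs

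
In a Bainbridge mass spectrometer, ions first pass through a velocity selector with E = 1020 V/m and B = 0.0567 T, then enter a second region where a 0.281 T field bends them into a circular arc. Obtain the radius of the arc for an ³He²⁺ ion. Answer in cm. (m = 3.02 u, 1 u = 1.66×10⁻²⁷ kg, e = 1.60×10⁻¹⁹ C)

r ≈ 0.100 cm

The selector passes v = E/B = 1020/0.0567 = 1.80×10^4 m/s.
In the deflection region, r = mv/(qB₂) = (5.01×10^-27)(1.80×10^4) / [(2×1.60×10^-19)(0.281)] = 1.00×10^-3 m.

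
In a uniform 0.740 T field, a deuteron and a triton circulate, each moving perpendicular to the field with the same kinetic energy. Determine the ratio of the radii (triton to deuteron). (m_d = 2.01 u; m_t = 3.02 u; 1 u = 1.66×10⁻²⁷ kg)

r = √(2mK)/(qB) ⇒ at equal K, r ∝ √m/q.
r_{triton}/r_{deuteron} = 1.23.

ratio ≈ 1.23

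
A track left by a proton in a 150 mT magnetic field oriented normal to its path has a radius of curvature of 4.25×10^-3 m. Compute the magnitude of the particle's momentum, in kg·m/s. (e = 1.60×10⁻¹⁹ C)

Since qvB = mv²/r, the momentum p = mv = qBr.
p = (1×1.60×10^-19)(0.150)(4.25×10^-3) = 1.02×10^-22 kg·m/s.

p ≈ 1.02×10^-22 kg·m/s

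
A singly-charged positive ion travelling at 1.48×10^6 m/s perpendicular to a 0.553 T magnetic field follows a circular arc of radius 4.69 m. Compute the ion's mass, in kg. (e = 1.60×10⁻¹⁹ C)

qvB = mv²/r ⇒ m = qBr/v.
m = (1×1.60×10^-19)(0.553)(4.69) / (1.48×10^6) = 2.80×10^-25 kg.

m ≈ 2.80×10^-25 kg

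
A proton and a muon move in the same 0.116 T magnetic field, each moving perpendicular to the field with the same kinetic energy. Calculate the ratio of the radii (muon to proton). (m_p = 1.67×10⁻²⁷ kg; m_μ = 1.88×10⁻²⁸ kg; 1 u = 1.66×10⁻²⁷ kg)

r = √(2mK)/(qB) ⇒ at equal K, r ∝ √m/q.
r_{muon}/r_{proton} = 0.336.

ratio ≈ 0.336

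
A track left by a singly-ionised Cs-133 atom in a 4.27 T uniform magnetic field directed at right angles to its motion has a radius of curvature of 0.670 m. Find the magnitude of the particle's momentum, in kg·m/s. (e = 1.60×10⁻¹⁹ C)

p ≈ 4.58×10^-19 kg·m/s

Since qvB = mv²/r, the momentum p = mv = qBr.
p = (1×1.60×10^-19)(4.27)(0.670) = 4.58×10^-19 kg·m/s.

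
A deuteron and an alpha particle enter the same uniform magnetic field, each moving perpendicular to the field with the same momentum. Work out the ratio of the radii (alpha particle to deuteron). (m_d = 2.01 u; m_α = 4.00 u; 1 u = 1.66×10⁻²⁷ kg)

ratio ≈ 0.500

r = p/(qB) ⇒ at equal p, r ∝ 1/q.
r_{alpha particle}/r_{deuteron} = 0.500.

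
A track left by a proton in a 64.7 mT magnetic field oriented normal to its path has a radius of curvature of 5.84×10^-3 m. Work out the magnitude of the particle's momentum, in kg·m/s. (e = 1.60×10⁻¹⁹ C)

Since qvB = mv²/r, the momentum p = mv = qBr.
p = (1×1.60×10^-19)(0.0647)(5.84×10^-3) = 6.05×10^-23 kg·m/s.

p ≈ 6.05×10^-23 kg·m/s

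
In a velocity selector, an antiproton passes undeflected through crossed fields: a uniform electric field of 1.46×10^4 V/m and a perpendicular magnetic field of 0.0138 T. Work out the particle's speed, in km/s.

v ≈ 1060 km/s

For zero net force, qE = qvB, so v = E/B.
v = (1.46×10^4) / (0.0138) = 1.06×10^6 m/s.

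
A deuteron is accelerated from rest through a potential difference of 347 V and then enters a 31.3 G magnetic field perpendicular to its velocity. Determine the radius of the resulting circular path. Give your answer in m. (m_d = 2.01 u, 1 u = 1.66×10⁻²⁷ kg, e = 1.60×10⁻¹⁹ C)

r ≈ 1.22 m

The kinetic energy gained is K = qV = (1×1.60×10^-19)(347) = 5.55×10^-17 J.
v = √(2K/m) = 1.82×10^5 m/s.
r = mv/(qB) = (3.34×10^-27)(1.82×10^5) / [(1×1.60×10^-19)(3.13×10^-3)] = 1.22 m.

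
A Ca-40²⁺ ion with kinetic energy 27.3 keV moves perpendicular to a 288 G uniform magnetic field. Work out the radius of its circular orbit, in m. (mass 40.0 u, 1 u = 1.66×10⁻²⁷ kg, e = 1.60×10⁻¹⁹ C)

r ≈ 2.61 m

Convert the energy: K = 27.3 keV = 4.37×10^-15 J.
v = √(2K/m) = √(2·4.37×10^-15/6.64×10^-26) = 3.63×10^5 m/s.
r = mv/(qB) = (6.64×10^-26)(3.63×10^5) / [(2×1.60×10^-19)(0.0288)] = 2.61 m.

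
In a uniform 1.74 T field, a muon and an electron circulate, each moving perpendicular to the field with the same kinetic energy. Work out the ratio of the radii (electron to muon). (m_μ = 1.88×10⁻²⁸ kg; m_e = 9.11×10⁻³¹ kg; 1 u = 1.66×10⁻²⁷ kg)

ratio ≈ 0.0696

r = √(2mK)/(qB) ⇒ at equal K, r ∝ √m/q.
r_{electron}/r_{muon} = 0.0696.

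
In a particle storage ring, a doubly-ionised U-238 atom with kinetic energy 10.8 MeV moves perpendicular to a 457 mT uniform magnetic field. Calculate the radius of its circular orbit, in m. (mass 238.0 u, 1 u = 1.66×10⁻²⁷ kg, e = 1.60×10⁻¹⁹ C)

r ≈ 7.99 m

Convert the energy: K = 10.8 MeV = 1.73×10^-12 J.
v = √(2K/m) = √(2·1.73×10^-12/3.95×10^-25) = 2.96×10^6 m/s.
r = mv/(qB) = (3.95×10^-25)(2.96×10^6) / [(2×1.60×10^-19)(0.457)] = 7.99 m.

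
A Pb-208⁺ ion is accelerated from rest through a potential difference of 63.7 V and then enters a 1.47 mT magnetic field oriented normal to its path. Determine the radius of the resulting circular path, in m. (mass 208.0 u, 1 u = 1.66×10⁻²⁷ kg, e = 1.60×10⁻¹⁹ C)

The kinetic energy gained is K = qV = (1×1.60×10^-19)(63.7) = 1.02×10^-17 J.
v = √(2K/m) = 7680 m/s.
r = mv/(qB) = (3.45×10^-25)(7680) / [(1×1.60×10^-19)(1.47×10^-3)] = 11.3 m.

r ≈ 11.3 m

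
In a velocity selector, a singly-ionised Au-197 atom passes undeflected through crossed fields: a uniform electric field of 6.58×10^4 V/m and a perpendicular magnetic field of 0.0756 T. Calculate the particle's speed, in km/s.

v ≈ 870 km/s

For zero net force, qE = qvB, so v = E/B.
v = (6.58×10^4) / (0.0756) = 8.70×10^5 m/s.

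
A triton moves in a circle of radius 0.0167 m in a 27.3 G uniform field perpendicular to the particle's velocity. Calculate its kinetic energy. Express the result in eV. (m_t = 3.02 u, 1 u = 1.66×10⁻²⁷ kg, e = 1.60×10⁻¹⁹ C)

K ≈ 0.0332 eV

v = qBr/m = (1×1.60×10^-19)(2.73×10^-3)(0.0167) / (5.01×10^-27) = 1460 m/s.
K = ½mv² = 0.5·(5.01×10^-27)·(1460)² = 5.31×10^-21 J = 0.0332 eV.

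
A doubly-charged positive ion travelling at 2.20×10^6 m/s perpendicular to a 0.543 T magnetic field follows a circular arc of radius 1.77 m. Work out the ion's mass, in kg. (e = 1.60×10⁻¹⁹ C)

m ≈ 1.40×10^-25 kg

qvB = mv²/r ⇒ m = qBr/v.
m = (2×1.60×10^-19)(0.543)(1.77) / (2.20×10^6) = 1.40×10^-25 kg.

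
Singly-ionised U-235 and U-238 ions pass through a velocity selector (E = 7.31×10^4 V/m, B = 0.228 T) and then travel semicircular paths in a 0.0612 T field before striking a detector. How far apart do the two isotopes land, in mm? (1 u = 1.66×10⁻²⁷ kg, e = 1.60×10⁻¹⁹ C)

Both emerge at v = E/B₁ = 3.21×10^5 m/s.
r = mv/(qB₂), so r₁ = 12.773 m and r₂ = 12.936 m, giving Δr = 0.163 m.
After a semicircle each ion lands a diameter 2r from the entry slit, so the separation is 2Δr = 0.326 m.

Δd ≈ 326 mm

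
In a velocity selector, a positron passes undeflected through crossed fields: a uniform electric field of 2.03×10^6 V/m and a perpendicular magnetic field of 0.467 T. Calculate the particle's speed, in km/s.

v ≈ 4350 km/s

For zero net force, qE = qvB, so v = E/B.
v = (2.03×10^6) / (0.467) = 4.35×10^6 m/s.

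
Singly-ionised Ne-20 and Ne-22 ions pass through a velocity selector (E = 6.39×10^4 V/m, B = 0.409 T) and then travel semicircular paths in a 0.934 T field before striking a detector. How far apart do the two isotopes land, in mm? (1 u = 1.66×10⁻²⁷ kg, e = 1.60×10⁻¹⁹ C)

Δd ≈ 6.94 mm

Both emerge at v = E/B₁ = 1.56×10^5 m/s.
r = mv/(qB₂), so r₁ = 0.03471 m and r₂ = 0.03818 m, giving Δr = 3.47×10^-3 m.
After a semicircle each ion lands a diameter 2r from the entry slit, so the separation is 2Δr = 6.94×10^-3 m.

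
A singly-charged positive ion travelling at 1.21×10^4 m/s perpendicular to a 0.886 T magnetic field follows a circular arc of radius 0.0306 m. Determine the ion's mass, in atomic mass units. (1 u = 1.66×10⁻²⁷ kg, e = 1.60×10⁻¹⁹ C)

m ≈ 216 u

qvB = mv²/r ⇒ m = qBr/v.
m = (1×1.60×10^-19)(0.886)(0.0306) / (1.21×10^4) = 3.59×10^-25 kg = 216 u.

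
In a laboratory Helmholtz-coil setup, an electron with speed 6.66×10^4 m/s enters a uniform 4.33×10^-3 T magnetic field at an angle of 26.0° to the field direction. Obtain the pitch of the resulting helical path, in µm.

The velocity component along B is v∥ = v cos26.0° = 5.99×10^4 m/s.
The cyclotron period T = 2πm/(qB) = 8.26×10^-9 s is set by m, q, B alone.
Pitch = v∥·T = (5.99×10^4)(8.26×10^-9) = 4.95×10^-4 m.

pitch ≈ 495 µm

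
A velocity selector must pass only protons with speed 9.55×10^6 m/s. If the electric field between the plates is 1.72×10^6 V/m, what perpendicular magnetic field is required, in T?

qE = qvB ⇒ B = E/v = (1.72×10^6) / (9.55×10^6) = 0.180 T.

B ≈ 0.180 T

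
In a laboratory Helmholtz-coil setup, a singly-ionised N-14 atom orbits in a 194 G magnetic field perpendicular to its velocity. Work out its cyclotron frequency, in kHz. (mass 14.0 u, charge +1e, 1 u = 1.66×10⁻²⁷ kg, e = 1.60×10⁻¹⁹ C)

f = qB/(2πm) = (1×1.60×10^-19)(0.0194) / [2π(2.32×10^-26)] = 2.13×10^4 Hz.

f ≈ 21.3 kHz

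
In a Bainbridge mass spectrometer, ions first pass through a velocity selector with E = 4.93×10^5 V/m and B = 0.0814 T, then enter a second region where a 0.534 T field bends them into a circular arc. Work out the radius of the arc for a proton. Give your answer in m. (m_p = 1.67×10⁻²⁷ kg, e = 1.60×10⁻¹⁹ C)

r ≈ 0.118 m

The selector passes v = E/B = 4.93×10^5/0.0814 = 6.06×10^6 m/s.
In the deflection region, r = mv/(qB₂) = (1.67×10^-27)(6.06×10^6) / [(1×1.60×10^-19)(0.534)] = 0.118 m.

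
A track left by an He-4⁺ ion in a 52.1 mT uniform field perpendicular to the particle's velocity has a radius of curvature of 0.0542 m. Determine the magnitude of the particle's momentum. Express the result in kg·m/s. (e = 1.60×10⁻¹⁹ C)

p ≈ 4.52×10^-22 kg·m/s

Since qvB = mv²/r, the momentum p = mv = qBr.
p = (1×1.60×10^-19)(0.0521)(0.0542) = 4.52×10^-22 kg·m/s.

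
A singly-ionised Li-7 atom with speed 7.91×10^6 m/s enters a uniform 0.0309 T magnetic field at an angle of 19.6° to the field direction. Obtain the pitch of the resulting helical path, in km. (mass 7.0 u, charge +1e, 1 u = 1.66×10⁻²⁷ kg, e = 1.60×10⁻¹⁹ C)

The velocity component along B is v∥ = v cos19.6° = 7.45×10^6 m/s.
The cyclotron period T = 2πm/(qB) = 1.48×10^-5 s is set by m, q, B alone.
Pitch = v∥·T = (7.45×10^6)(1.48×10^-5) = 110 m.

pitch ≈ 0.110 km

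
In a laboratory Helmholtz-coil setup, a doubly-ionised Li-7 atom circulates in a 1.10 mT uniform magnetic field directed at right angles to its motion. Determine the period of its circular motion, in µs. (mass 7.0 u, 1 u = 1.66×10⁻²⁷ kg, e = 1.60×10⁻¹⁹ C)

The cyclotron period is independent of speed: T = 2πm/(qB).
T = 2π(1.16×10^-26) / [(2×1.60×10^-19)(1.10×10^-3)] = 2.07×10^-4 s.

T ≈ 207 µs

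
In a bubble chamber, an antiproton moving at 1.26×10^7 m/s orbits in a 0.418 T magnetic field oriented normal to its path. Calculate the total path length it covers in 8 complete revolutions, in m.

r = mv/(qB) = 0.315 m, so one revolution covers 2πr = 1.98 m.
In 8 revolutions: L = 8·2πr = 15.8 m.

L ≈ 15.8 m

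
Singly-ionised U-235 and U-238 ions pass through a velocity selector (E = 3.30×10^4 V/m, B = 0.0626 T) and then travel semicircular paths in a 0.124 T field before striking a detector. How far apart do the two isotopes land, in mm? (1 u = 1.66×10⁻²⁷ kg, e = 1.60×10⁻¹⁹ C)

Δd ≈ 265 mm

Both emerge at v = E/B₁ = 5.27×10^5 m/s.
r = mv/(qB₂), so r₁ = 10.365 m and r₂ = 10.497 m, giving Δr = 0.132 m.
After a semicircle each ion lands a diameter 2r from the entry slit, so the separation is 2Δr = 0.265 m.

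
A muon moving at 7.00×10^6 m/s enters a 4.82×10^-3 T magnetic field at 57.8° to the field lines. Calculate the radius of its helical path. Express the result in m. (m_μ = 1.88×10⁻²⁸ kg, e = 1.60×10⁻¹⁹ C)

r ≈ 1.44 m

Only the perpendicular component v⊥ = v sin57.8° = 5.92×10^6 m/s is bent by the field.
r = m v⊥ /(qB) = (1.88×10^-28)(5.92×10^6) / [(1×1.60×10^-19)(4.82×10^-3)] = 1.44 m.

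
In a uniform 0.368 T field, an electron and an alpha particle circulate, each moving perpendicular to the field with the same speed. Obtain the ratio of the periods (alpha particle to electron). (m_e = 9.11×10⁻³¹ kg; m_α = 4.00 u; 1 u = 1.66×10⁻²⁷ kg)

T = 2πm/(qB) is independent of speed, so T₂/T₁ = (m₂/q₂)/(m₁/q₁).
T_{alpha particle}/T_{electron} = (6.64×10^-27/2e) / (9.11×10^-31/1e) = 3640.

ratio ≈ 3640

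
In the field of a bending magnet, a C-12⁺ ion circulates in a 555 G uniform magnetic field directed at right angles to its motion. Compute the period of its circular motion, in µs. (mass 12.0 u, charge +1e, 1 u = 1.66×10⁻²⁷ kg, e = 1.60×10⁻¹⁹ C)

T ≈ 14.1 µs

The cyclotron period is independent of speed: T = 2πm/(qB).
T = 2π(1.99×10^-26) / [(1×1.60×10^-19)(0.0555)] = 1.41×10^-5 s.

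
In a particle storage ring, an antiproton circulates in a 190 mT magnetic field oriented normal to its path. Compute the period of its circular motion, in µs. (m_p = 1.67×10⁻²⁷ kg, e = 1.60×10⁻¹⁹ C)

T ≈ 0.345 µs

The cyclotron period is independent of speed: T = 2πm/(qB).
T = 2π(1.67×10^-27) / [(1×1.60×10^-19)(0.190)] = 3.45×10^-7 s.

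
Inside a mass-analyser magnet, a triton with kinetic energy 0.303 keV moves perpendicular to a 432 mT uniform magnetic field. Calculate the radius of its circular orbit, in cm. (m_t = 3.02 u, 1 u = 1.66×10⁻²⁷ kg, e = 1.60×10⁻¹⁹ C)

r ≈ 1.01 cm

Convert the energy: K = 0.303 keV = 4.85×10^-17 J.
v = √(2K/m) = √(2·4.85×10^-17/5.01×10^-27) = 1.39×10^5 m/s.
r = mv/(qB) = (5.01×10^-27)(1.39×10^5) / [(1×1.60×10^-19)(0.432)] = 0.0101 m.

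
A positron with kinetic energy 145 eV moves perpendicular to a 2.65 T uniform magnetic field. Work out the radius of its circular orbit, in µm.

Convert the energy: K = 145 eV = 2.32×10^-17 J.
v = √(2K/m) = √(2·2.32×10^-17/9.11×10^-31) = 7.14×10^6 m/s.
r = mv/(qB) = (9.11×10^-31)(7.14×10^6) / [(1×1.60×10^-19)(2.65)] = 1.53×10^-5 m.

r ≈ 15.3 µm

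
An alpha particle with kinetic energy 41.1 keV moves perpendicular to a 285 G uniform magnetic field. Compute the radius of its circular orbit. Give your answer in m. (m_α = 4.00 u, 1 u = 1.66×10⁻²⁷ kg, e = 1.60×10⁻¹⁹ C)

r ≈ 1.02 m

Convert the energy: K = 41.1 keV = 6.58×10^-15 J.
v = √(2K/m) = √(2·6.58×10^-15/6.64×10^-27) = 1.41×10^6 m/s.
r = mv/(qB) = (6.64×10^-27)(1.41×10^6) / [(2×1.60×10^-19)(0.0285)] = 1.02 m.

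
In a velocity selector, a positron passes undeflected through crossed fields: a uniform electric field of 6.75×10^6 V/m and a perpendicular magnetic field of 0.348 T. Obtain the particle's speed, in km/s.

v ≈ 19400 km/s

For zero net force, qE = qvB, so v = E/B.
v = (6.75×10^6) / (0.348) = 1.94×10^7 m/s.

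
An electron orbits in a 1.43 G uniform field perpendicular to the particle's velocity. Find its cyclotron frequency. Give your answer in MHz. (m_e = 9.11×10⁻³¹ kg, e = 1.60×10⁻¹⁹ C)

f = qB/(2πm) = (1×1.60×10^-19)(1.43×10^-4) / [2π(9.11×10^-31)] = 4.00×10^6 Hz.

f ≈ 4.00 MHz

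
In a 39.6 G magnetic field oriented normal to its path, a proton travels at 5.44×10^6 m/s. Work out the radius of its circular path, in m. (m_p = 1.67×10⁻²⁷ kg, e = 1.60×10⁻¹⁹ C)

The magnetic force provides the centripetal force: qvB = mv²/r, so r = mv/(qB).
r = (1.67×10^-27 kg)(5.44×10^6 m/s) / [(1×1.60×10^-19 C)(3.96×10^-3 T)] = 14.3 m.

r ≈ 14.3 m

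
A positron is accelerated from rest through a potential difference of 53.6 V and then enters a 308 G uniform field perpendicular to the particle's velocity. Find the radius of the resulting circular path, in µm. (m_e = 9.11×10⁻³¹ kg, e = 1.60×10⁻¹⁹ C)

r ≈ 802 µm

The kinetic energy gained is K = qV = (1×1.60×10^-19)(53.6) = 8.58×10^-18 J.
v = √(2K/m) = 4.34×10^6 m/s.
r = mv/(qB) = (9.11×10^-31)(4.34×10^6) / [(1×1.60×10^-19)(0.0308)] = 8.02×10^-4 m.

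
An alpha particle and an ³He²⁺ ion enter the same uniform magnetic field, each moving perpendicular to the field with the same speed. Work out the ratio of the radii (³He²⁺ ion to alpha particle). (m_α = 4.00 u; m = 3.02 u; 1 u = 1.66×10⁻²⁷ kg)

ratio ≈ 0.755

r = mv/(qB) ⇒ at equal v, r ∝ m/q.
r_{³He²⁺ ion}/r_{alpha particle} = 0.755.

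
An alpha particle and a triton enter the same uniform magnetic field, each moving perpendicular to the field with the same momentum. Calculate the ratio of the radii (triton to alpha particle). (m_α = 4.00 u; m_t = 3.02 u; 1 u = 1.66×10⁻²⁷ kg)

ratio ≈ 2.00

r = p/(qB) ⇒ at equal p, r ∝ 1/q.
r_{triton}/r_{alpha particle} = 2.00.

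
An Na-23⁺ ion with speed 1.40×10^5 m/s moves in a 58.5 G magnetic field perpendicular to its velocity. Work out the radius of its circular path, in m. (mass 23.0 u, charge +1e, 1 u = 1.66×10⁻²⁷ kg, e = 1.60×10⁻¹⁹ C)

r ≈ 5.71 m

The magnetic force provides the centripetal force: qvB = mv²/r, so r = mv/(qB).
r = (3.82×10^-26 kg)(1.40×10^5 m/s) / [(1×1.60×10^-19 C)(5.85×10^-3 T)] = 5.71 m.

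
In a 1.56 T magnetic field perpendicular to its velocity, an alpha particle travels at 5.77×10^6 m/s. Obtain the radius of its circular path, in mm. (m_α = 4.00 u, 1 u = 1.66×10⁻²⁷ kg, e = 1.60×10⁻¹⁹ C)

r ≈ 76.7 mm

The magnetic force provides the centripetal force: qvB = mv²/r, so r = mv/(qB).
r = (6.64×10^-27 kg)(5.77×10^6 m/s) / [(2×1.60×10^-19 C)(1.56 T)] = 0.0767 m.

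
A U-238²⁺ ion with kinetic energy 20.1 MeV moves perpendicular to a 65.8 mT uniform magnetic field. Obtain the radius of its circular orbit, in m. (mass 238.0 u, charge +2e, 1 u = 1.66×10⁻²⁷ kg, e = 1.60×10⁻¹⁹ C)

Convert the energy: K = 20.1 MeV = 3.22×10^-12 J.
v = √(2K/m) = √(2·3.22×10^-12/3.95×10^-25) = 4.03×10^6 m/s.
r = mv/(qB) = (3.95×10^-25)(4.03×10^6) / [(2×1.60×10^-19)(0.0658)] = 75.7 m.

r ≈ 75.7 m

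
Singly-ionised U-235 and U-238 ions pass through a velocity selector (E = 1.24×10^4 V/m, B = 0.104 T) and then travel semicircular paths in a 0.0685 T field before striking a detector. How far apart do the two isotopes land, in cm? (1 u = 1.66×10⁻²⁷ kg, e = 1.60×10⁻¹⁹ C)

Δd ≈ 10.8 cm

Both emerge at v = E/B₁ = 1.19×10^5 m/s.
r = mv/(qB₂), so r₁ = 4.2438 m and r₂ = 4.2980 m, giving Δr = 0.0542 m.
After a semicircle each ion lands a diameter 2r from the entry slit, so the separation is 2Δr = 0.108 m.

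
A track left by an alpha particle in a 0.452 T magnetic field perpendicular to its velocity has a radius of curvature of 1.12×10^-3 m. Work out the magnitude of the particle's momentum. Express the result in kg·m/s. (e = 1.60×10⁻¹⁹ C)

p ≈ 1.62×10^-22 kg·m/s

Since qvB = mv²/r, the momentum p = mv = qBr.
p = (2×1.60×10^-19)(0.452)(1.12×10^-3) = 1.62×10^-22 kg·m/s.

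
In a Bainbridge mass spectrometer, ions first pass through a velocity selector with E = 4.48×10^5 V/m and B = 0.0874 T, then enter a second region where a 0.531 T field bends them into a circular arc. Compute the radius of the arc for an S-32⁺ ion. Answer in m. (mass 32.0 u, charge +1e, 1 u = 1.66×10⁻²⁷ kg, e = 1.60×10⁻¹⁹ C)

r ≈ 3.20 m

The selector passes v = E/B = 4.48×10^5/0.0874 = 5.13×10^6 m/s.
In the deflection region, r = mv/(qB₂) = (5.31×10^-26)(5.13×10^6) / [(1×1.60×10^-19)(0.531)] = 3.20 m.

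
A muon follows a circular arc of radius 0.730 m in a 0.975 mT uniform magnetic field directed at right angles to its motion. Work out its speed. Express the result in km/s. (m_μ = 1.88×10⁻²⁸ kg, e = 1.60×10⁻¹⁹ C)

v ≈ 606 km/s

From qvB = mv²/r, v = qBr/m.
v = (1×1.60×10^-19)(9.75×10^-4)(0.730) / (1.88×10^-28) = 6.06×10^5 m/s.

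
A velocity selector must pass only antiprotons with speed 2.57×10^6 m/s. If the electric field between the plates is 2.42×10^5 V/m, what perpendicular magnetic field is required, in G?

B ≈ 942 G

qE = qvB ⇒ B = E/v = (2.42×10^5) / (2.57×10^6) = 0.0942 T.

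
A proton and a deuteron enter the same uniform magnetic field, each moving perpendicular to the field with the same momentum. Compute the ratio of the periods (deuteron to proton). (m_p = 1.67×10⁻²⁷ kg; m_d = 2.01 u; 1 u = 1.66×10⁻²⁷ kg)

ratio ≈ 2.00

T = 2πm/(qB) is independent of speed, so T₂/T₁ = (m₂/q₂)/(m₁/q₁).
T_{deuteron}/T_{proton} = (3.34×10^-27/1e) / (1.67×10^-27/1e) = 2.00.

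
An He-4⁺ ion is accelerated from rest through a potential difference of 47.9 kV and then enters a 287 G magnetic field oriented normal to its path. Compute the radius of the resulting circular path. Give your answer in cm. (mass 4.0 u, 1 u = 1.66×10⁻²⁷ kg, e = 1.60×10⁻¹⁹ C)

The kinetic energy gained is K = qV = (1×1.60×10^-19)(4.79×10^4) = 7.66×10^-15 J.
v = √(2K/m) = 1.52×10^6 m/s.
r = mv/(qB) = (6.64×10^-27)(1.52×10^6) / [(1×1.60×10^-19)(0.0287)] = 2.20 m.

r ≈ 220 cm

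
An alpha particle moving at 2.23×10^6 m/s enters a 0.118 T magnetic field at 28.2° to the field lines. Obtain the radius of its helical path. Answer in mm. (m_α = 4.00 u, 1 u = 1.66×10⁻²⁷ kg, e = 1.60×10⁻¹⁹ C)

Only the perpendicular component v⊥ = v sin28.2° = 1.05×10^6 m/s is bent by the field.
r = m v⊥ /(qB) = (6.64×10^-27)(1.05×10^6) / [(2×1.60×10^-19)(0.118)] = 0.185 m.

r ≈ 185 mm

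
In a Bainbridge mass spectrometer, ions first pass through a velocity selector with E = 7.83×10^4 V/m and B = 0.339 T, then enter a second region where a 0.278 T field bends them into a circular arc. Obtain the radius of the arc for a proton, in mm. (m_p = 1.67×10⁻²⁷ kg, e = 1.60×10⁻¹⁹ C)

The selector passes v = E/B = 7.83×10^4/0.339 = 2.31×10^5 m/s.
In the deflection region, r = mv/(qB₂) = (1.67×10^-27)(2.31×10^5) / [(1×1.60×10^-19)(0.278)] = 8.67×10^-3 m.

r ≈ 8.67 mm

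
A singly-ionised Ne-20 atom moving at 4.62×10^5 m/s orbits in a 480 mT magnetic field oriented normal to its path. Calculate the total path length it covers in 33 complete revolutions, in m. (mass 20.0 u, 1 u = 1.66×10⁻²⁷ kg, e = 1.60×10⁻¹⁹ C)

L ≈ 41.4 m

r = mv/(qB) = 0.200 m, so one revolution covers 2πr = 1.25 m.
In 33 revolutions: L = 33·2πr = 41.4 m.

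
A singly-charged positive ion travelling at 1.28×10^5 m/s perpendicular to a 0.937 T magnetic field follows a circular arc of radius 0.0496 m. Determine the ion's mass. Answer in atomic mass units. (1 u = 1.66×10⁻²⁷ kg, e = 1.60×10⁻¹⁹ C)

m ≈ 35.0 u

qvB = mv²/r ⇒ m = qBr/v.
m = (1×1.60×10^-19)(0.937)(0.0496) / (1.28×10^5) = 5.81×10^-26 kg = 35.0 u.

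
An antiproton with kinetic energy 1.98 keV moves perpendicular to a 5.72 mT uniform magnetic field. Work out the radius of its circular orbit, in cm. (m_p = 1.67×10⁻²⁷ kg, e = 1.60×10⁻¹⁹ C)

r ≈ 112 cm

Convert the energy: K = 1.98 keV = 3.17×10^-16 J.
v = √(2K/m) = √(2·3.17×10^-16/1.67×10^-27) = 6.16×10^5 m/s.
r = mv/(qB) = (1.67×10^-27)(6.16×10^5) / [(1×1.60×10^-19)(5.72×10^-3)] = 1.12 m.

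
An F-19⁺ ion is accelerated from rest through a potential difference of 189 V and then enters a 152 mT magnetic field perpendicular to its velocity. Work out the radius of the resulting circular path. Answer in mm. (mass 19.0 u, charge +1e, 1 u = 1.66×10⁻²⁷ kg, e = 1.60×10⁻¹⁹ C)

The kinetic energy gained is K = qV = (1×1.60×10^-19)(189) = 3.02×10^-17 J.
v = √(2K/m) = 4.38×10^4 m/s.
r = mv/(qB) = (3.15×10^-26)(4.38×10^4) / [(1×1.60×10^-19)(0.152)] = 0.0568 m.

r ≈ 56.8 mm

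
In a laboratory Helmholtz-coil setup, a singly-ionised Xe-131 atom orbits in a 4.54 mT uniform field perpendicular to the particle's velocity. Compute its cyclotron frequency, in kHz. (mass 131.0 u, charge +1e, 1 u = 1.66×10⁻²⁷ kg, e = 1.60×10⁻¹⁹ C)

f ≈ 0.532 kHz

f = qB/(2πm) = (1×1.60×10^-19)(4.54×10^-3) / [2π(2.17×10^-25)] = 532 Hz.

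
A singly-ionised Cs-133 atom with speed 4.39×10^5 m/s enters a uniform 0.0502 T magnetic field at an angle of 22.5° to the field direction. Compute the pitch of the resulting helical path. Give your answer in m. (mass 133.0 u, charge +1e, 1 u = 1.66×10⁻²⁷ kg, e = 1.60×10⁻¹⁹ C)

pitch ≈ 70.0 m

The velocity component along B is v∥ = v cos22.5° = 4.06×10^5 m/s.
The cyclotron period T = 2πm/(qB) = 1.73×10^-4 s is set by m, q, B alone.
Pitch = v∥·T = (4.06×10^5)(1.73×10^-4) = 70.0 m.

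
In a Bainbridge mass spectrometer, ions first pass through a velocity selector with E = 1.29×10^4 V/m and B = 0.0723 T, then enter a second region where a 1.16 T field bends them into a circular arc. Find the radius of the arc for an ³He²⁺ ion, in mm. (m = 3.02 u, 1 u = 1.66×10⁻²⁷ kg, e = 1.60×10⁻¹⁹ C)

The selector passes v = E/B = 1.29×10^4/0.0723 = 1.78×10^5 m/s.
In the deflection region, r = mv/(qB₂) = (5.01×10^-27)(1.78×10^5) / [(2×1.60×10^-19)(1.16)] = 2.41×10^-3 m.

r ≈ 2.41 mm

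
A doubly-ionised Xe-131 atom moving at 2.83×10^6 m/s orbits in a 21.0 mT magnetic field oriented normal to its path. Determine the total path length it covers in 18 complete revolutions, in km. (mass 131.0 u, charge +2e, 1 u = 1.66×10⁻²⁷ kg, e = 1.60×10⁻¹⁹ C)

r = mv/(qB) = 91.6 m, so one revolution covers 2πr = 575 m.
In 18 revolutions: L = 18·2πr = 1.04×10^4 m.

L ≈ 10.4 km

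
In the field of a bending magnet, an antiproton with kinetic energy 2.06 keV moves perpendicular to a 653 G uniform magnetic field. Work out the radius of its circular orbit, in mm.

Convert the energy: K = 2.06 keV = 3.30×10^-16 J.
v = √(2K/m) = √(2·3.30×10^-16/1.67×10^-27) = 6.28×10^5 m/s.
r = mv/(qB) = (1.67×10^-27)(6.28×10^5) / [(1×1.60×10^-19)(0.0653)] = 0.100 m.

r ≈ 100 mm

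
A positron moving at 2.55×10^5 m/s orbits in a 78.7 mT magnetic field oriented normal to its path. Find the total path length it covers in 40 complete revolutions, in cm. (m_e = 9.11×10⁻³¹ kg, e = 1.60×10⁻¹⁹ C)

r = mv/(qB) = 1.84×10^-5 m, so one revolution covers 2πr = 1.16×10^-4 m.
In 40 revolutions: L = 40·2πr = 4.64×10^-3 m.

L ≈ 0.464 cm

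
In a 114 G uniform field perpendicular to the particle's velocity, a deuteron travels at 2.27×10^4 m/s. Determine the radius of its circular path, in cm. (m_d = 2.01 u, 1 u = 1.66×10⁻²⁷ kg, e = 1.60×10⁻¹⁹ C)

r ≈ 4.15 cm

The magnetic force provides the centripetal force: qvB = mv²/r, so r = mv/(qB).
r = (3.34×10^-27 kg)(2.27×10^4 m/s) / [(1×1.60×10^-19 C)(0.0114 T)] = 0.0415 m.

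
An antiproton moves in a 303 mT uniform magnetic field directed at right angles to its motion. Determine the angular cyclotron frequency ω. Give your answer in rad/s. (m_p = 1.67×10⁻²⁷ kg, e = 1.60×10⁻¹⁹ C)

ω = qB/m = (1×1.60×10^-19)(0.303) / (1.67×10^-27) = 2.90×10^7 rad/s.

ω ≈ 2.90×10^7 rad/s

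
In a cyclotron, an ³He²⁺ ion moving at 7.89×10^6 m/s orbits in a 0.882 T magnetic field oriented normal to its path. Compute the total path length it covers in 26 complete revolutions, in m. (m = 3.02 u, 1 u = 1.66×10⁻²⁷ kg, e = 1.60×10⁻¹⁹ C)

L ≈ 22.9 m

r = mv/(qB) = 0.140 m, so one revolution covers 2πr = 0.881 m.
In 26 revolutions: L = 26·2πr = 22.9 m.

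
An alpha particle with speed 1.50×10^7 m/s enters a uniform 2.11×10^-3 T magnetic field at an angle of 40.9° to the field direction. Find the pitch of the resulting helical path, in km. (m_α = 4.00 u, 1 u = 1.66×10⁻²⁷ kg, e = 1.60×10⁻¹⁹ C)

pitch ≈ 0.701 km

The velocity component along B is v∥ = v cos40.9° = 1.13×10^7 m/s.
The cyclotron period T = 2πm/(qB) = 6.18×10^-5 s is set by m, q, B alone.
Pitch = v∥·T = (1.13×10^7)(6.18×10^-5) = 701 m.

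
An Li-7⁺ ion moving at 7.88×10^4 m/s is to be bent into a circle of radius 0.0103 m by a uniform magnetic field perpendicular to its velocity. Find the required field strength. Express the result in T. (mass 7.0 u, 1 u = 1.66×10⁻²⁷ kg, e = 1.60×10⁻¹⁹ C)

B ≈ 0.556 T

qvB = mv²/r gives B = mv/(qr).
B = (1.16×10^-26)(7.88×10^4) / [(1×1.60×10^-19)(0.0103)] = 0.556 T.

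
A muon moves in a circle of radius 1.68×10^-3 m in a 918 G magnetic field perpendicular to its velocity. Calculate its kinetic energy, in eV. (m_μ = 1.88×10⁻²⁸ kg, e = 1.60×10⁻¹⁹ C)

v = qBr/m = (1×1.60×10^-19)(0.0918)(1.68×10^-3) / (1.88×10^-28) = 1.31×10^5 m/s.
K = ½mv² = 0.5·(1.88×10^-28)·(1.31×10^5)² = 1.62×10^-18 J = 10.1 eV.

K ≈ 10.1 eV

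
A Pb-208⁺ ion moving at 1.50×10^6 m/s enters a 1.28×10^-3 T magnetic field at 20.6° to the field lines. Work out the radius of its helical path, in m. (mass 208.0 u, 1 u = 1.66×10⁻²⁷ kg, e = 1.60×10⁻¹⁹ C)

Only the perpendicular component v⊥ = v sin20.6° = 5.28×10^5 m/s is bent by the field.
r = m v⊥ /(qB) = (3.45×10^-25)(5.28×10^5) / [(1×1.60×10^-19)(1.28×10^-3)] = 890 m.

r ≈ 890 m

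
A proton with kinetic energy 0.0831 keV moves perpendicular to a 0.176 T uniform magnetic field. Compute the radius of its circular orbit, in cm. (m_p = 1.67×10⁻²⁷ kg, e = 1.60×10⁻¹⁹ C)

r ≈ 0.748 cm

Convert the energy: K = 0.0831 keV = 1.33×10^-17 J.
v = √(2K/m) = √(2·1.33×10^-17/1.67×10^-27) = 1.26×10^5 m/s.
r = mv/(qB) = (1.67×10^-27)(1.26×10^5) / [(1×1.60×10^-19)(0.176)] = 7.48×10^-3 m.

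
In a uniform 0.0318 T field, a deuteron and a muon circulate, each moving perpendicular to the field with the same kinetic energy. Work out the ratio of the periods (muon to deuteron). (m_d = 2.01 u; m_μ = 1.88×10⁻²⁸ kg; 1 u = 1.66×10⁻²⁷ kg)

T = 2πm/(qB) is independent of speed, so T₂/T₁ = (m₂/q₂)/(m₁/q₁).
T_{muon}/T_{deuteron} = (1.88×10^-28/1e) / (3.34×10^-27/1e) = 0.0563.

ratio ≈ 0.0563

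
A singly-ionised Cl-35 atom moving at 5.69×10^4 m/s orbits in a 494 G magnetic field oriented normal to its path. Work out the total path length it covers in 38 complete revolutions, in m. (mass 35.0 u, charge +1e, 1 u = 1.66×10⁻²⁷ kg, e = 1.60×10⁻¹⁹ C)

L ≈ 99.9 m

r = mv/(qB) = 0.418 m, so one revolution covers 2πr = 2.63 m.
In 38 revolutions: L = 38·2πr = 99.9 m.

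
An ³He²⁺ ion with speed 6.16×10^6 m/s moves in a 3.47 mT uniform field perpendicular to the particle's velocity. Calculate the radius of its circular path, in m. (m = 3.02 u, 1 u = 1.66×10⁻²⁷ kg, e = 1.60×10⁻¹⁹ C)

r ≈ 27.8 m

The magnetic force provides the centripetal force: qvB = mv²/r, so r = mv/(qB).
r = (5.01×10^-27 kg)(6.16×10^6 m/s) / [(2×1.60×10^-19 C)(3.47×10^-3 T)] = 27.8 m.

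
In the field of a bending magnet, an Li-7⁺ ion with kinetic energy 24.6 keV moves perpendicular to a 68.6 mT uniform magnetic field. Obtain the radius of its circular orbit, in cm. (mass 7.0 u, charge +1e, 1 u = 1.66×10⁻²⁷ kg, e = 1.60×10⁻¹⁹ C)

Convert the energy: K = 24.6 keV = 3.94×10^-15 J.
v = √(2K/m) = √(2·3.94×10^-15/1.16×10^-26) = 8.23×10^5 m/s.
r = mv/(qB) = (1.16×10^-26)(8.23×10^5) / [(1×1.60×10^-19)(0.0686)] = 0.871 m.

r ≈ 87.1 cm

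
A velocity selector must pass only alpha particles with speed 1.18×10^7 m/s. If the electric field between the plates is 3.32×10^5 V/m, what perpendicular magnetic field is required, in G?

qE = qvB ⇒ B = E/v = (3.32×10^5) / (1.18×10^7) = 0.0281 T.

B ≈ 281 G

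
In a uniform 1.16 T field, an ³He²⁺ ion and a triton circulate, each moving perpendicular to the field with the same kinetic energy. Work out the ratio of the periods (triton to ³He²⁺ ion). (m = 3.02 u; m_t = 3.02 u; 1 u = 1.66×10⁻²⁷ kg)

T = 2πm/(qB) is independent of speed, so T₂/T₁ = (m₂/q₂)/(m₁/q₁).
T_{triton}/T_{³He²⁺ ion} = (5.01×10^-27/1e) / (5.01×10^-27/2e) = 2.00.

ratio ≈ 2.00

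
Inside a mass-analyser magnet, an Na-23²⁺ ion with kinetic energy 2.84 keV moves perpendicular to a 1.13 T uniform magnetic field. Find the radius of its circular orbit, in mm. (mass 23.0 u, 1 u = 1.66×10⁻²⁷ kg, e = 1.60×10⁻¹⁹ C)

Convert the energy: K = 2.84 keV = 4.54×10^-16 J.
v = √(2K/m) = √(2·4.54×10^-16/3.82×10^-26) = 1.54×10^5 m/s.
r = mv/(qB) = (3.82×10^-26)(1.54×10^5) / [(2×1.60×10^-19)(1.13)] = 0.0163 m.

r ≈ 16.3 mm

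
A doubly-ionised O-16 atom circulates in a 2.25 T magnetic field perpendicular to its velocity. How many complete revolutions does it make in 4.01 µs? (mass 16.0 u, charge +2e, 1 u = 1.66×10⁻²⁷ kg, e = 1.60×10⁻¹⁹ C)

N = 17

T = 2πm/(qB) = 2π(2.656×10^-26) / [(2×1.60×10^-19)(2.25)] = 2.3178×10^-7 s.
N = t/T = 4.01×10^-6 / 2.3178×10^-7 ≈ 17.30, so 17 complete revolutions.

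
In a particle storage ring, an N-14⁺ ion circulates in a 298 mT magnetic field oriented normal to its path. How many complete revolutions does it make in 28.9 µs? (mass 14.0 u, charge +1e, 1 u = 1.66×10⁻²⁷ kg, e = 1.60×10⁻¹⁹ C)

T = 2πm/(qB) = 2π(2.324×10^-26) / [(1×1.60×10^-19)(0.298)] = 3.0625×10^-6 s.
N = t/T = 2.89×10^-5 / 3.0625×10^-6 ≈ 9.44, so 9 complete revolutions.

N = 9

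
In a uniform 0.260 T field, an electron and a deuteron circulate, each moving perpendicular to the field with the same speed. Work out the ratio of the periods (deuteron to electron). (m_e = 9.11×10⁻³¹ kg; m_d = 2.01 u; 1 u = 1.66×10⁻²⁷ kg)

ratio ≈ 3660

T = 2πm/(qB) is independent of speed, so T₂/T₁ = (m₂/q₂)/(m₁/q₁).
T_{deuteron}/T_{electron} = (3.34×10^-27/1e) / (9.11×10^-31/1e) = 3660.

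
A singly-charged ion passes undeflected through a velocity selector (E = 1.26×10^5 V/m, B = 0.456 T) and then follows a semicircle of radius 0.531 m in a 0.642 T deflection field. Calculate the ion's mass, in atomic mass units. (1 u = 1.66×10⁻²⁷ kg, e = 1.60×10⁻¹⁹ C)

m ≈ 119 u

v = E/B₁ = 2.76×10^5 m/s.
From r = mv/(qB₂), m = qB₂r/v = (1×1.60×10^-19)(0.642)(0.531) / (2.76×10^5) = 1.97×10^-25 kg.
In atomic mass units: m = 1.97×10^-25 / 1.66×10^-27 = 119 u.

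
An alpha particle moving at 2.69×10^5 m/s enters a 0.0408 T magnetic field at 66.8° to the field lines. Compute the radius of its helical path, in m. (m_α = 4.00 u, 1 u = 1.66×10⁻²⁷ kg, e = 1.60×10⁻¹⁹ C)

Only the perpendicular component v⊥ = v sin66.8° = 2.47×10^5 m/s is bent by the field.
r = m v⊥ /(qB) = (6.64×10^-27)(2.47×10^5) / [(2×1.60×10^-19)(0.0408)] = 0.126 m.

r ≈ 0.126 m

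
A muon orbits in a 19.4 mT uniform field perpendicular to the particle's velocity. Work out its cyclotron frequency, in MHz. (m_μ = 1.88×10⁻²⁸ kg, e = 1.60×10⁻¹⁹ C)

f ≈ 2.63 MHz

f = qB/(2πm) = (1×1.60×10^-19)(0.0194) / [2π(1.88×10^-28)] = 2.63×10^6 Hz.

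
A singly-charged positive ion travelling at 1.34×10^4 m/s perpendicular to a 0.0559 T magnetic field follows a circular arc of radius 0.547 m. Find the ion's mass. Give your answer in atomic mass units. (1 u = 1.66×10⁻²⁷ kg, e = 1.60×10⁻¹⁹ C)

m ≈ 220 u

qvB = mv²/r ⇒ m = qBr/v.
m = (1×1.60×10^-19)(0.0559)(0.547) / (1.34×10^4) = 3.65×10^-25 kg = 220 u.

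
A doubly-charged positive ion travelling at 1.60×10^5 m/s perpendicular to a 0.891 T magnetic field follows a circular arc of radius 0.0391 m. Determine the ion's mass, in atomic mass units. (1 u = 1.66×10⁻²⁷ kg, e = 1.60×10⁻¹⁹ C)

m ≈ 42.0 u

qvB = mv²/r ⇒ m = qBr/v.
m = (2×1.60×10^-19)(0.891)(0.0391) / (1.60×10^5) = 6.97×10^-26 kg = 42.0 u.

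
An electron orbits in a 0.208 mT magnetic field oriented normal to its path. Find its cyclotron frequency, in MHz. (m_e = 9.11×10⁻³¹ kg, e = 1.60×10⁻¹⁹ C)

f = qB/(2πm) = (1×1.60×10^-19)(2.08×10^-4) / [2π(9.11×10^-31)] = 5.81×10^6 Hz.

f ≈ 5.81 MHz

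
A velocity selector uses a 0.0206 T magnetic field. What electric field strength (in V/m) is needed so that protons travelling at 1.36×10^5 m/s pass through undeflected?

E ≈ 2800 V/m

qE = qvB ⇒ E = vB = (1.36×10^5)(0.0206) = 2800 V/m.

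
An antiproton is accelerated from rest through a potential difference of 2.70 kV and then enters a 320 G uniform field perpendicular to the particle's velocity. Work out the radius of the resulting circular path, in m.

The kinetic energy gained is K = qV = (1×1.60×10^-19)(2700) = 4.32×10^-16 J.
v = √(2K/m) = 7.19×10^5 m/s.
r = mv/(qB) = (1.67×10^-27)(7.19×10^5) / [(1×1.60×10^-19)(0.0320)] = 0.235 m.

r ≈ 0.235 m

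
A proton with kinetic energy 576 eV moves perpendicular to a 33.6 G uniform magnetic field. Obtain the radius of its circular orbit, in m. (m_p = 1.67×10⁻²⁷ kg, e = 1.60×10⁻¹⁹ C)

r ≈ 1.03 m

Convert the energy: K = 576 eV = 9.22×10^-17 J.
v = √(2K/m) = √(2·9.22×10^-17/1.67×10^-27) = 3.32×10^5 m/s.
r = mv/(qB) = (1.67×10^-27)(3.32×10^5) / [(1×1.60×10^-19)(3.36×10^-3)] = 1.03 m.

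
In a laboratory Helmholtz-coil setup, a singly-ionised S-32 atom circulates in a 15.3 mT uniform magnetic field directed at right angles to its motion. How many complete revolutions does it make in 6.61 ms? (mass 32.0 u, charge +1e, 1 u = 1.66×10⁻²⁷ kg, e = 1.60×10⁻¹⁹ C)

N = 48

T = 2πm/(qB) = 2π(5.312×10^-26) / [(1×1.60×10^-19)(0.0153)] = 1.3634×10^-4 s.
N = t/T = 6.61×10^-3 / 1.3634×10^-4 ≈ 48.48, so 48 complete revolutions.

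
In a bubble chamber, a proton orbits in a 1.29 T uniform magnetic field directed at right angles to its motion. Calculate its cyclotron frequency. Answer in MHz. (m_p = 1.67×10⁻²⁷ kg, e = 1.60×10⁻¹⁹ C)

f = qB/(2πm) = (1×1.60×10^-19)(1.29) / [2π(1.67×10^-27)] = 1.97×10^7 Hz.

f ≈ 19.7 MHz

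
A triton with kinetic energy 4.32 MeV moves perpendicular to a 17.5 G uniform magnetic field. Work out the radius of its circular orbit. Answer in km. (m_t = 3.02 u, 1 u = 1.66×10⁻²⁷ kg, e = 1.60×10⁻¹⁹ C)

Convert the energy: K = 4.32 MeV = 6.91×10^-13 J.
v = √(2K/m) = √(2·6.91×10^-13/5.01×10^-27) = 1.66×10^7 m/s.
r = mv/(qB) = (5.01×10^-27)(1.66×10^7) / [(1×1.60×10^-19)(1.75×10^-3)] = 297 m.

r ≈ 0.297 km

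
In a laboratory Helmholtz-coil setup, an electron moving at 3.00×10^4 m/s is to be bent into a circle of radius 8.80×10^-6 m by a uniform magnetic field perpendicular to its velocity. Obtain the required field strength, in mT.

B ≈ 19.4 mT

qvB = mv²/r gives B = mv/(qr).
B = (9.11×10^-31)(3.00×10^4) / [(1×1.60×10^-19)(8.80×10^-6)] = 0.0194 T.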